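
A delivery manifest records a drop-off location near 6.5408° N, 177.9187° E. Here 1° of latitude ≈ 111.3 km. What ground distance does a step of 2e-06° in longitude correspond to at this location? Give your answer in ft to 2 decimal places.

At 6.5408° a degree of longitude is 111300 × cos 6.5408° ≈ 110576 m, so 2e-06° corresponds to 0.221151 m.
In feet: 0.221151 m ÷ 0.3048 ≈ 0.72556 ft.

0.73 ft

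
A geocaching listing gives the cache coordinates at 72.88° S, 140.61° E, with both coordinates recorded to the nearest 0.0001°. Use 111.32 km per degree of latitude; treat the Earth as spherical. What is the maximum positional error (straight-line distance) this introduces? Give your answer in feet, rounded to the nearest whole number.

Rounding to 4 decimal places leaves each coordinate within ±5e-05° of the true value.
Latitude error → 5e-05 × 111320 = 5.566 m along the meridian.
Longitude error → 5e-05 × 111320 × cos 72.88° = 5e-05 × 111320 × 0.2944 ≈ 1.63849 m.
The two errors are perpendicular, so the maximum displacement is √(5.566² + 1.63849²) ≈ 5.80215 m.
Converting: 5.80215 m × 3.2808 ft/m ≈ 19.036 ft.

19 feet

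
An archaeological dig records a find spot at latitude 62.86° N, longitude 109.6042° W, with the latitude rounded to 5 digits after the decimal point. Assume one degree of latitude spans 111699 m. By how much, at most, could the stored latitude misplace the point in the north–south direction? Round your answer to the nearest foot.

2 feet

Rounding to 5 decimal places leaves the latitude within ±5e-06° of the true value.
Along the meridian that is 5e-06° × 111699 m/° = 0.558495 m.
In feet: 0.558495 m ÷ 0.3048 ≈ 1.8323 ft.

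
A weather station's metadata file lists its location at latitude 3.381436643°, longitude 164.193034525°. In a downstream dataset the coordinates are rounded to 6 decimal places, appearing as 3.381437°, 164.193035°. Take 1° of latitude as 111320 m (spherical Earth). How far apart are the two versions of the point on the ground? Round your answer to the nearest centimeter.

The latitude changed by -0.000000357° and the longitude by -0.000000475°.
North–south shift: -0.000000357 × 111320 = -0.0397412 m.
East–west at this latitude: -0.000000475° × 111320 × cos 3.38144° ≈ -0.000000475 × 111126 = -0.0527849 m.
Hypotenuse of the two orthogonal shifts: √(0.0397412² + 0.0527849²) = 0.0660728 m.
That is 0.0660728 m = 6.6073 cm.

7 centimeters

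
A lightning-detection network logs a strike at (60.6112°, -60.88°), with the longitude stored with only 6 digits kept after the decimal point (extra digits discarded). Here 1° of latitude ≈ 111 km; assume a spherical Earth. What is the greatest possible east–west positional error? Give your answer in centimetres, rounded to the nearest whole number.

5 centimetres

Truncating at 6 decimal places can drop up to a full unit in the last place, so the longitude may be off by as much as 1e-06°.
Parallels shrink by cos φ, so at 60.6112° a degree of longitude is 111000 × 0.4907 ≈ 54471.4 m.
So at most 1e-06° × 54471.4 ≈ 0.0544714 m east–west.
That is 0.0544714 m = 5.4471 cm.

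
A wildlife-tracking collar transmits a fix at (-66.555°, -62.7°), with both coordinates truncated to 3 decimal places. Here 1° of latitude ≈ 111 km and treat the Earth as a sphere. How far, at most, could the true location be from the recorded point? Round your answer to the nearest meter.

Truncating at 3 decimal places can drop up to a full unit in the last place, so each coordinate may be off by as much as 0.001°.
North–south component: 0.001° × 111000 = 111 m.
Longitude error → 0.001 × 111000 × cos 66.555° = 0.001 × 111000 × 0.3979 ≈ 44.1634 m.
Worst case both components are at the extreme and orthogonal: √(111² + 44.1634²) ≈ 119.463 m.

119 meters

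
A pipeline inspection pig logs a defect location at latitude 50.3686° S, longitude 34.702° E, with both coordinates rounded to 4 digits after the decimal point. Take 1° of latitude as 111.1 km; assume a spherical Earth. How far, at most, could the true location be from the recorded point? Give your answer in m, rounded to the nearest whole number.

7 m

Rounding to 4 decimal places leaves each coordinate within ±5e-05° of the true value.
Latitude error → 5e-05 × 111100 = 5.555 m along the meridian.
Longitude error → 5e-05 × 111100 × cos 50.3686° = 5e-05 × 111100 × 0.6378 ≈ 3.54324 m.
Combining orthogonally: (5.555² + 3.54324²)^½ ≈ 6.58882 m.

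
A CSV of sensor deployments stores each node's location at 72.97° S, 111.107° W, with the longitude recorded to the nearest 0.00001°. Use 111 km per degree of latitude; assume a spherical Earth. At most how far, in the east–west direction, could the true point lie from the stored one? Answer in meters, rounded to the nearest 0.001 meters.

0.163 meters

Rounding to 5 decimal places leaves the longitude within ±5e-06° of the true value.
At latitude 72.97° a degree of longitude spans 111000 m × cos 72.97° = 111000 × 0.2929 ≈ 32508.8 m.
So at most 5e-06° × 32508.8 ≈ 0.162544 m east–west.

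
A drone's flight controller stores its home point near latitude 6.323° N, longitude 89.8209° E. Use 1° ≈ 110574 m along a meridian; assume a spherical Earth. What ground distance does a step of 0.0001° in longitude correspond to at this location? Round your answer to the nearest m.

0.0001° of longitude at 6.323° is 0.0001 × 110574 × cos 6.323° ≈ 0.0001 × 109901 = 10.9901 m.

11 m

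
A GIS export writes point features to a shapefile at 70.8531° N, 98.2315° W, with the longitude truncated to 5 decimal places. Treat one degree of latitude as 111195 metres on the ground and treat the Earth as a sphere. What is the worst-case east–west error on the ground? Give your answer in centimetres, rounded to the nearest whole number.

36 centimetres

Truncating at 5 decimal places can drop up to a full unit in the last place, so the longitude may be off by as much as 1e-05°.
Parallels shrink by cos φ, so at 70.8531° a degree of longitude is 111195 × 0.3280 ≈ 36471 m.
So at most 1e-05° × 36471 ≈ 0.36471 m east–west.
That is 0.36471 m = 36.471 cm.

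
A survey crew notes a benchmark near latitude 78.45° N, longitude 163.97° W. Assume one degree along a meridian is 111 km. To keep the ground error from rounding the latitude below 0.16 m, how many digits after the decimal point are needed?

One degree of latitude covers 111000 m.
With N decimal places the half-ulp bound is 0.5·10⁻ᴺ°, or 0.5·10⁻ᴺ × 111000 m on the ground.
Setting 55500 × 10⁻ᴺ ≤ 0.16 gives 10ᴺ ≥ 3.469e+05, i.e. N ≥ 5.54.
N = 5 would give 0.555 m (too coarse); N = 6 gives 0.0555 m ≤ 0.16 m.

6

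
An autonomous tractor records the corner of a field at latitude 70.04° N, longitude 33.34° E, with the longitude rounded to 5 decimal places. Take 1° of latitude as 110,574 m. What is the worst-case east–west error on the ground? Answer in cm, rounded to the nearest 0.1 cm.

18.9 cm

Rounding to 5 decimal places leaves the longitude within ±5e-06° of the true value.
At latitude 70.04° a degree of longitude spans 110574 m × cos 70.04° = 110574 × 0.3414 ≈ 37746 m.
Maximum E–W displacement: 5e-06 × 37746 = 0.18873 m.
That is 0.18873 m = 18.873 cm.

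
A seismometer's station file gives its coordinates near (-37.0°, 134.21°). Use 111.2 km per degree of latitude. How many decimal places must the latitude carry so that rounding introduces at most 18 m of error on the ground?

4

One degree of latitude covers 111200 m.
With N decimal places the half-ulp bound is 0.5·10⁻ᴺ°, or 0.5·10⁻ᴺ × 111200 m on the ground.
Setting 55600 × 10⁻ᴺ ≤ 18 gives 10ᴺ ≥ 3089, i.e. N ≥ 3.49.
N = 3 would give 55.6 m (too coarse); N = 4 gives 5.56 m ≤ 18 m.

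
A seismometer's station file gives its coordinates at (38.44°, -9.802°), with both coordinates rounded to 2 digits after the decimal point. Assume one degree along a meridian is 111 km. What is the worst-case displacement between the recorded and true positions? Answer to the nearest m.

705 m

Rounding to 2 decimal places leaves each coordinate within ±0.005° of the true value.
N–S: 0.005° × 111000 m/° = 555 m.
Longitude error → 0.005 × 111000 × cos 38.44° = 0.005 × 111000 × 0.7833 ≈ 434.709 m.
Combining orthogonally: (555² + 434.709²)^½ ≈ 704.98 m.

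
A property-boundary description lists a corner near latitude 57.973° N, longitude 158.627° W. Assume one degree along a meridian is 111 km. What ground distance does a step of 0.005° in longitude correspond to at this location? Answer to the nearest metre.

294 metres

One degree of longitude here spans 111000 × cos 57.973° = 111000 × 0.5303 ≈ 58865.4 m; 0.005° of that is 294.327 m.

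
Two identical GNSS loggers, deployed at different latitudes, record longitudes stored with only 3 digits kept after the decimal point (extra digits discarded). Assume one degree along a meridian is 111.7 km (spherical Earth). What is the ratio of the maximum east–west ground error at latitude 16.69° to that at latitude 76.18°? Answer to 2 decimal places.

Truncating at 3 decimal places can drop up to a full unit in the last place, so the longitude may be off by as much as 0.001°.
At 16.69°: 0.001° × 111700 × cos 16.69° = 0.001 × 111700 × 0.9579 ≈ 106.99 m.
At 76.18°: 0.001° × 111700 × cos 76.18° = 0.001 × 111700 × 0.2389 ≈ 26.682 m.
The ratio reduces to cos 16.69° / cos 76.18° = 0.9579/0.2389 ≈ 4.0100.

4.01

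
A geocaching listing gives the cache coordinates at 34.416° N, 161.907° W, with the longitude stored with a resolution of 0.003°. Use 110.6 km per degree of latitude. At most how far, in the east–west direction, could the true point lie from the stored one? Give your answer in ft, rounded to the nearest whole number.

With a 0.003° grid the true value lies within half a step, ±0.003°/2 = ±0.0015°, of the stored one.
Parallels shrink by cos φ, so at 34.416° a degree of longitude is 110600 × 0.8250 ≈ 91240.1 m.
So at most 0.0015° × 91240.1 ≈ 136.86 m east–west.
Converting: 136.86 m × 3.2808 ft/m ≈ 449.02 ft.

449 ft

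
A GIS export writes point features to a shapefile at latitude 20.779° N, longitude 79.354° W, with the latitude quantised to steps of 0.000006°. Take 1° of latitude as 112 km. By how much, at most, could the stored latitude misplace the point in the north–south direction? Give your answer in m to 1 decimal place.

With a 0.000006° grid the true value lies within half a step, ±0.000006°/2 = ±3e-06°, of the stored one.
So the N–S error is at most 3e-06 × 112000 = 0.336 m.

0.3 m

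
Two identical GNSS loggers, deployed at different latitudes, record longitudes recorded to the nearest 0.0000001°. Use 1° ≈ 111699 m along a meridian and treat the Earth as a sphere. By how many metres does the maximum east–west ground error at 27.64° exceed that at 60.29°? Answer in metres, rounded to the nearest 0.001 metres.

0.002 metres

Rounding to 7 decimal places leaves the longitude within ±5e-08° of the true value.
At 27.64°: 5e-08° × 111699 × cos 27.64° = 5e-08 × 111699 × 0.8859 ≈ 0.0049476 m.
Error at 60.29° = 5e-08° × 111699 × cos 60.29° ≈ 0.0055849 × 0.4956 = 0.002768 m.
Difference: 0.0049476 − 0.002768 = 0.0021796 m.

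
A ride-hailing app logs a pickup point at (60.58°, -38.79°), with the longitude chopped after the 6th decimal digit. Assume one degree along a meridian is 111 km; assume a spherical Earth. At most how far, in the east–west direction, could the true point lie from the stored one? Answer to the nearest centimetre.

5 centimetres

Truncating at 6 decimal places can drop up to a full unit in the last place, so the longitude may be off by as much as 1e-06°.
One degree of longitude at 60.58° is 111000 × cos 60.58° ≈ 111000 × 0.4912 = 54524.1 m.
Maximum E–W displacement: 1e-06 × 54524.1 = 0.0545241 m.
That is 0.0545241 m = 5.4524 cm.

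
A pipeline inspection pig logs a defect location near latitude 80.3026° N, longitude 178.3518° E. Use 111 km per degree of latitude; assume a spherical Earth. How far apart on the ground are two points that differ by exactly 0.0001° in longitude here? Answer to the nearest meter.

2 meters

0.0001° of longitude at 80.3026° is 0.0001 × 111000 × cos 80.3026° ≈ 0.0001 × 18697.4 = 1.86974 m.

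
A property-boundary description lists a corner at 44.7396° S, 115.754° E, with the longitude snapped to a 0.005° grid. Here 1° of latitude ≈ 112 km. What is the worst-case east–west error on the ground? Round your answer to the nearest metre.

With a 0.005° grid the true value lies within half a step, ±0.005°/2 = ±0.0025°, of the stored one.
One degree of longitude at 44.7396° is 112000 × cos 44.7396° ≈ 112000 × 0.7103 = 79555.1 m.
East–west error: 0.0025° × 79555.1 m/° ≈ 198.888 m.

199 metres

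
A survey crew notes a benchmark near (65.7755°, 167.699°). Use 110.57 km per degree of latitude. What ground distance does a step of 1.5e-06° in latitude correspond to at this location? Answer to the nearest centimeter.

17 centimeters

Along a meridian 1.5e-06° is 1.5e-06 × 110570 = 0.165855 m.
That is 0.165855 m = 16.585 cm.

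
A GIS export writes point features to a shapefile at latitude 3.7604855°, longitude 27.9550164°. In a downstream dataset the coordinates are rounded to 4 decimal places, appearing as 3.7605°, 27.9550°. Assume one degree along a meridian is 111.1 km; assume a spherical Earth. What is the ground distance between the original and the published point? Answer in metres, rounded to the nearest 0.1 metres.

Δlat = 3.7604855 − 3.7605 = -0.0000145°; Δlon = 27.9550164 − 27.9550 = +0.0000164°.
North–south shift: -0.0000145 × 111100 = -1.61095 m.
East–west at this latitude: 0.0000164° × 111100 × cos 3.7605° ≈ 0.0000164 × 110861 = 1.81812 m.
Hypotenuse of the two orthogonal shifts: √(1.61095² + 1.81812²) = 2.42914 m.

2.4 metres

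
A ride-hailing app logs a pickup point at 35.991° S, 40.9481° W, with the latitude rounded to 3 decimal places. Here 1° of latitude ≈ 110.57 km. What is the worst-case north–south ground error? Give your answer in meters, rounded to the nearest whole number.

55 meters

Rounding to 3 decimal places leaves the latitude within ±0.0005° of the true value.
Along the meridian that is 0.0005° × 110570 m/° = 55.285 m.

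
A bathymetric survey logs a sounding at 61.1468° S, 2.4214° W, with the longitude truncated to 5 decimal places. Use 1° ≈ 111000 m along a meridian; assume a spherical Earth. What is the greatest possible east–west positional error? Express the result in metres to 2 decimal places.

Truncating at 5 decimal places can drop up to a full unit in the last place, so the longitude may be off by as much as 1e-05°.
At latitude 61.1468° a degree of longitude spans 111000 m × cos 61.1468° = 111000 × 0.4826 ≈ 53565 m.
East–west error: 1e-05° × 53565 m/° ≈ 0.53565 m.

0.54 metres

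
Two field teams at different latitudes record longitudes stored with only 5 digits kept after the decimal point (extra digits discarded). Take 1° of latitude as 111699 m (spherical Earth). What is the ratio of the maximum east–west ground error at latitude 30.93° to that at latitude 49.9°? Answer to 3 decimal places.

1.332

Truncating at 5 decimal places can drop up to a full unit in the last place, so the longitude may be off by as much as 1e-05°.
At 30.93°: 1e-05° × 111699 × cos 30.93° = 1e-05 × 111699 × 0.8578 ≈ 0.95815 m.
Error at 49.9° = 1e-05° × 111699 × cos 49.9° ≈ 1.117 × 0.6441 = 0.71948 m.
Ratio: 0.95815 / 0.71948 = cos 30.93° / cos 49.9° ≈ 1.3317.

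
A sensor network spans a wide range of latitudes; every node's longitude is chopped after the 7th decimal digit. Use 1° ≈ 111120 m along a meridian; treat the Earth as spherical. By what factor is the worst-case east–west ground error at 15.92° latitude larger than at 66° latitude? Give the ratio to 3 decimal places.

2.364

Truncating at 7 decimal places can drop up to a full unit in the last place, so the longitude may be off by as much as 1e-07°.
At 15.92°: 1e-07° × 111120 × cos 15.92° = 1e-07 × 111120 × 0.9616 ≈ 0.010686 m.
Error at 66° = 1e-07° × 111120 × cos 66° ≈ 0.011112 × 0.4067 = 0.0045197 m.
Ratio: 0.010686 / 0.0045197 = cos 15.92° / cos 66° ≈ 2.3643.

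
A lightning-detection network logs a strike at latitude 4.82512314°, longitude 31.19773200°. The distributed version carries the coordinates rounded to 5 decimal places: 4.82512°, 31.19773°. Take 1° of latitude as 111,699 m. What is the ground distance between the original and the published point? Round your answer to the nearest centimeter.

42 centimeters

The latitude changed by +0.00000314° and the longitude by +0.00000200°.
N–S: 0.00000314° × 111699 m/° = 0.350735 m.
East–west at this latitude: 0.00000200° × 111699 × cos 4.82512° ≈ 0.00000200 × 111303 = 0.222606 m.
Combined displacement = (0.350735² + 0.222606²)^½ ≈ 0.415414 m.
That is 0.415414 m = 41.541 cm.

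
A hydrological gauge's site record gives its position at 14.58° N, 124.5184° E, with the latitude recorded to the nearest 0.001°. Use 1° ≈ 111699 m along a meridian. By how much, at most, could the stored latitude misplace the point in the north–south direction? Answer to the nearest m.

56 m

Rounding to 3 decimal places leaves the latitude within ±0.0005° of the true value.
So the N–S error is at most 0.0005 × 111699 = 55.8495 m.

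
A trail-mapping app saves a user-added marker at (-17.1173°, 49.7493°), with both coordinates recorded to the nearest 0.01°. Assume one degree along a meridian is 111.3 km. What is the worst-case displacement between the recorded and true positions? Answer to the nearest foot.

Rounding to 2 decimal places leaves each coordinate within ±0.005° of the true value.
North–south component: 0.005° × 111300 = 556.5 m.
E–W at 17.1173°: 0.005° × 111300 × cos 17.1173° = 0.005 × 111300 × 0.9557 ≈ 531.849 m.
Combining orthogonally: (556.5² + 531.849²)^½ ≈ 769.777 m.
Converting: 769.777 m × 3.2808 ft/m ≈ 2525.5 ft.

2526 feet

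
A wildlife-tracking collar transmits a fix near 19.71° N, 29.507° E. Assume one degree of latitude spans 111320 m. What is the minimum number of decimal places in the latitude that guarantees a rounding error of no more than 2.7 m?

5 decimal places

One degree of latitude covers 111320 m.
N decimal places → at most half a unit in the last place, 0.5 × 10⁻ᴺ° = 111320/2 × 10⁻ᴺ m.
Setting 55660 × 10⁻ᴺ ≤ 2.7 gives 10ᴺ ≥ 2.061e+04, i.e. N ≥ 4.31.
So 5 decimal places suffice (0.557 m); 4 would allow up to 5.57 m.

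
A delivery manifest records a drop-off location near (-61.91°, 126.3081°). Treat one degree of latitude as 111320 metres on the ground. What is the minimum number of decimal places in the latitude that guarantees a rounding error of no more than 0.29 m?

One degree of latitude covers 111320 m.
N decimal places → at most half a unit in the last place, 0.5 × 10⁻ᴺ° = 111320/2 × 10⁻ᴺ m.
Setting 55660 × 10⁻ᴺ ≤ 0.29 gives 10ᴺ ≥ 1.919e+05, i.e. N ≥ 5.28.
N = 5 would give 0.557 m (too coarse); N = 6 gives 0.0557 m ≤ 0.29 m.

6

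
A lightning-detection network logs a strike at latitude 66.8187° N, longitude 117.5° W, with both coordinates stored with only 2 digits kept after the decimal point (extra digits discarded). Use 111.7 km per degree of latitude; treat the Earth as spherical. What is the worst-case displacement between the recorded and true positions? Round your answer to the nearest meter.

Truncating at 2 decimal places can drop up to a full unit in the last place, so each coordinate may be off by as much as 0.01°.
North–south component: 0.01° × 111700 = 1117 m.
Longitude error → 0.01 × 111700 × cos 66.8187° = 0.01 × 111700 × 0.3936 ≈ 439.698 m.
The two errors are perpendicular, so the maximum displacement is √(1117² + 439.698²) ≈ 1200.43 m.

1200 meters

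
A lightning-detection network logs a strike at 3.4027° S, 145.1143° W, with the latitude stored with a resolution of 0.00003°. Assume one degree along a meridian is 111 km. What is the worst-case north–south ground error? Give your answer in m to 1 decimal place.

1.7 m

With a 0.00003° grid the true value lies within half a step, ±0.00003°/2 = ±1.5e-05°, of the stored one.
Along the meridian that is 1.5e-05° × 111000 m/° = 1.665 m.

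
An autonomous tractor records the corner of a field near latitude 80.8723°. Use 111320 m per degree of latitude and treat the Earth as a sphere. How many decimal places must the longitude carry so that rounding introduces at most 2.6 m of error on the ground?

4

At 80.8723° one degree of longitude covers 111320 × cos 80.8723° ≈ 111320 × 0.1586 ≈ 17659.3 m.
N decimal places → at most half a unit in the last place, 0.5 × 10⁻ᴺ° = 17659.3/2 × 10⁻ᴺ m.
Setting 8829.65 × 10⁻ᴺ ≤ 2.6 gives 10ᴺ ≥ 3396, i.e. N ≥ 3.53.
So 4 decimal places suffice (0.883 m); 3 would allow up to 8.83 m.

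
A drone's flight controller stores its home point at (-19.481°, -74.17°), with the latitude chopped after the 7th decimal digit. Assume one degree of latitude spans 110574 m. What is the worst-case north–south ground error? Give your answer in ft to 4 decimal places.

Truncating at 7 decimal places can drop up to a full unit in the last place, so the latitude may be off by as much as 1e-07°.
North–south distance: 1e-07° × 110574 m/° = 0.0110574 m.
In feet: 0.0110574 m ÷ 0.3048 ≈ 0.036278 ft.

0.0363 ft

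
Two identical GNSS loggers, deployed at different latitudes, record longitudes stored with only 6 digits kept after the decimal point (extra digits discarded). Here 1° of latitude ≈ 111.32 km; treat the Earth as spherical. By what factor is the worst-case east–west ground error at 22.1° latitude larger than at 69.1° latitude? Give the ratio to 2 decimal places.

2.60

Truncating at 6 decimal places can drop up to a full unit in the last place, so the longitude may be off by as much as 1e-06°.
Error at 22.1° = 1e-06° × 111320 × cos 22.1° ≈ 0.11132 × 0.9265 = 0.10314 m.
Error at 69.1° = 1e-06° × 111320 × cos 69.1° ≈ 0.11132 × 0.3567 = 0.039712 m.
Ratio: 0.10314 / 0.039712 = cos 22.1° / cos 69.1° ≈ 2.5972.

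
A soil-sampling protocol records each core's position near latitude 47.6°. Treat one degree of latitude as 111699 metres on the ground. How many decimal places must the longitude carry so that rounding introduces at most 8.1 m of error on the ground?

4 decimal places

At 47.6° one degree of longitude covers 111699 × cos 47.6° ≈ 111699 × 0.6743 ≈ 75318.9 m.
Rounding to N decimal places gives at most 0.5 × 10⁻ᴺ degrees of error, i.e. 0.5 × 10⁻ᴺ × 75318.9 m.
Setting 37659.5 × 10⁻ᴺ ≤ 8.1 gives 10ᴺ ≥ 4649, i.e. N ≥ 3.67.
N = 3 would give 37.7 m (too coarse); N = 4 gives 3.77 m ≤ 8.1 m.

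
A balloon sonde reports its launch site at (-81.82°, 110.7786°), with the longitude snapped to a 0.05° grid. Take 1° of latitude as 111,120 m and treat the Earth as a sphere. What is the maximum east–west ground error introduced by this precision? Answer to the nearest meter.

395 meters

With a 0.05° grid the true value lies within half a step, ±0.05°/2 = ±0.025°, of the stored one.
Parallels shrink by cos φ, so at 81.82° a degree of longitude is 111120 × 0.1423 ≈ 15810.5 m.
Maximum E–W displacement: 0.025 × 15810.5 = 395.263 m.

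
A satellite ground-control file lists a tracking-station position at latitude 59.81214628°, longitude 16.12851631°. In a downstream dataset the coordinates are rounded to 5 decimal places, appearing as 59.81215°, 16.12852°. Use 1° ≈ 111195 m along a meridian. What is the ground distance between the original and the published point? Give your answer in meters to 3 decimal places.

The latitude changed by -0.00000372° and the longitude by -0.00000369°.
N–S: -0.00000372° × 111195 m/° = -0.413645 m.
East–west at this latitude: -0.00000369° × 111195 × cos 59.8122° ≈ -0.00000369 × 55912.9 = -0.206319 m.
Combined displacement = (0.413645² + 0.206319²)^½ ≈ 0.462244 m.

0.462 meters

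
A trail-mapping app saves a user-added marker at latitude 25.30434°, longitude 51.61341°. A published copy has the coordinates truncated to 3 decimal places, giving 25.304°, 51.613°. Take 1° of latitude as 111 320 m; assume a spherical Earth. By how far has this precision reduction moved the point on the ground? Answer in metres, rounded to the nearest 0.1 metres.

The latitude changed by +0.00034° and the longitude by +0.00041°.
N–S: 0.00034° × 111320 m/° = 37.8488 m.
E–W at 25.304°: 0.00041° × 111320 × cos 25.304° = 0.00041 × 111320 × 0.9041 ≈ 41.2621 m.
Combined displacement = (37.8488² + 41.2621²)^½ ≈ 55.9919 m.

56.0 metres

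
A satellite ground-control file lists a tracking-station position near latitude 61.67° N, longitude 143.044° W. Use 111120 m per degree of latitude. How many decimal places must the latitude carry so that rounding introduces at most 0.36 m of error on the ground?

6 decimal places

One degree of latitude covers 111120 m.
Rounding to N decimal places gives at most 0.5 × 10⁻ᴺ degrees of error, i.e. 0.5 × 10⁻ᴺ × 111120 m.
Need 0.5 × 111120 × 10⁻ᴺ ≤ 0.36 → 10⁻ᴺ ≤ 6.479e-06, so N ≥ 5.19.
So 6 decimal places suffice (0.0556 m); 5 would allow up to 0.556 m.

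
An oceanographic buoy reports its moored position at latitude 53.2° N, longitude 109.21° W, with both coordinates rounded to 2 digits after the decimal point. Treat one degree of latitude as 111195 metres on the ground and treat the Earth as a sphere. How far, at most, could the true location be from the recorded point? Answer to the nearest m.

Rounding to 2 decimal places leaves each coordinate within ±0.005° of the true value.
North–south component: 0.005° × 111195 = 555.975 m.
E–W at 53.2°: 0.005° × 111195 × cos 53.2° = 0.005 × 111195 × 0.5990 ≈ 333.042 m.
Combining orthogonally: (555.975² + 333.042²)^½ ≈ 648.094 m.

648 m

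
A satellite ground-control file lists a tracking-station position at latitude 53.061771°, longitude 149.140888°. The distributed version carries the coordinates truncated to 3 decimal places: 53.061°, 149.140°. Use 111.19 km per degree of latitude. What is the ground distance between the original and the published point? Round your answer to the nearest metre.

104 metres

The latitude changed by +0.000771° and the longitude by +0.000888°.
N–S: 0.000771° × 111190 m/° = 85.7275 m.
E–W at 53.061°: 0.000888° × 111190 × cos 53.061° = 0.000888 × 111190 × 0.6010 ≈ 59.3373 m.
Combined displacement = (85.7275² + 59.3373²)^½ ≈ 104.26 m.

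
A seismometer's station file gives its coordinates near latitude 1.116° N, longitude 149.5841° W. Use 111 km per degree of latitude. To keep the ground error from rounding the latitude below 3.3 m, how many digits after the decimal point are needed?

5

One degree of latitude covers 111000 m.
With N decimal places the half-ulp bound is 0.5·10⁻ᴺ°, or 0.5·10⁻ᴺ × 111000 m on the ground.
Setting 55500 × 10⁻ᴺ ≤ 3.3 gives 10ᴺ ≥ 1.682e+04, i.e. N ≥ 4.23.
N = 4 would give 5.55 m (too coarse); N = 5 gives 0.555 m ≤ 3.3 m.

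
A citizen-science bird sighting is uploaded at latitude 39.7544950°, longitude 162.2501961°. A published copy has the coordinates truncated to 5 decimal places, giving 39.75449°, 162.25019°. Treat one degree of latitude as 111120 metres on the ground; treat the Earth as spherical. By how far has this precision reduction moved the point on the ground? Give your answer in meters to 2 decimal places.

0.76 meters

Δlat = 39.7544950 − 39.75449 = +0.0000050°; Δlon = 162.2501961 − 162.25019 = +0.0000061°.
N–S: 0.0000050° × 111120 m/° = 0.5556 m.
E–W at 39.7545°: 0.0000061° × 111120 × cos 39.7545° = 0.0000061 × 111120 × 0.7688 ≈ 0.521112 m.
Distance: √(0.5556² + 0.521112²) ≈ 0.761741 m.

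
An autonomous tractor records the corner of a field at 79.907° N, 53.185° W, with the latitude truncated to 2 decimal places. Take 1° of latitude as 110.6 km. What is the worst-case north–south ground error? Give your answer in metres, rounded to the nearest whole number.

Truncating at 2 decimal places can drop up to a full unit in the last place, so the latitude may be off by as much as 0.01°.
North–south distance: 0.01° × 110600 m/° = 1106 m.

1106 metres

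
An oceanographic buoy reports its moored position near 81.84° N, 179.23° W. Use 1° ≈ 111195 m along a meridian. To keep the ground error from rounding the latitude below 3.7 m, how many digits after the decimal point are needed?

5 decimal places

One degree of latitude covers 111195 m.
N decimal places → at most half a unit in the last place, 0.5 × 10⁻ᴺ° = 111195/2 × 10⁻ᴺ m.
Setting 55597.5 × 10⁻ᴺ ≤ 3.7 gives 10ᴺ ≥ 1.503e+04, i.e. N ≥ 4.18.
N = 4 would give 5.56 m (too coarse); N = 5 gives 0.556 m ≤ 3.7 m.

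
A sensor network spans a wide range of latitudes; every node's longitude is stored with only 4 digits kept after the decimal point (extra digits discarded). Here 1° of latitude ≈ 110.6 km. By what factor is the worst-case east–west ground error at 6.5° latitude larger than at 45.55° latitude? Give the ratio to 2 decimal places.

Truncating at 4 decimal places can drop up to a full unit in the last place, so the longitude may be off by as much as 0.0001°.
At 6.5°: 0.0001° × 110600 × cos 6.5° = 0.0001 × 110600 × 0.9936 ≈ 10.989 m.
At 45.55°: 0.0001° × 110600 × cos 45.55° = 0.0001 × 110600 × 0.7003 ≈ 7.7452 m.
Ratio: 10.989 / 7.7452 = cos 6.5° / cos 45.55° ≈ 1.4188.

1.42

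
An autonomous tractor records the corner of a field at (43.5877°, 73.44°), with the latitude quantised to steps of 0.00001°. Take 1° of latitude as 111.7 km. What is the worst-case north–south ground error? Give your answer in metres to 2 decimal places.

0.56 metres

With a 0.00001° grid the true value lies within half a step, ±0.00001°/2 = ±5e-06°, of the stored one.
Along the meridian that is 5e-06° × 111700 m/° = 0.5585 m.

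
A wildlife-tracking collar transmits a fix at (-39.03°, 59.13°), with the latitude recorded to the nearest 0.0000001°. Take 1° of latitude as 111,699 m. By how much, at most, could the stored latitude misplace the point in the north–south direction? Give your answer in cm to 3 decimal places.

Rounding to 7 decimal places leaves the latitude within ±5e-08° of the true value.
So the N–S error is at most 5e-08 × 111699 = 0.00558495 m.
That is 0.00558495 m = 0.55849 cm.

0.558 cm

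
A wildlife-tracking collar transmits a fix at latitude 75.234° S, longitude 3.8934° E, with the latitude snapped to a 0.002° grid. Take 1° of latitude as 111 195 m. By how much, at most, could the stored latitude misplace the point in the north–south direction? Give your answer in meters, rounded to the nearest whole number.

111 meters

With a 0.002° grid the true value lies within half a step, ±0.002°/2 = ±0.001°, of the stored one.
Along the meridian that is 0.001° × 111195 m/° = 111.195 m.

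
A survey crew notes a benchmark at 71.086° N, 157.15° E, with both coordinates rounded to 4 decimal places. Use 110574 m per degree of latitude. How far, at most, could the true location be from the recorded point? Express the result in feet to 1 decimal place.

19.1 feet

Rounding to 4 decimal places leaves each coordinate within ±5e-05° of the true value.
N–S: 5e-05° × 110574 m/° = 5.5287 m.
East–west component at 71.086°: 5e-05° × 110574 × cos 71.086° ≈ 5e-05 × 35842.4 ≈ 1.79212 m.
The two errors are perpendicular, so the maximum displacement is √(5.5287² + 1.79212²) ≈ 5.8119 m.
In feet: 5.8119 m ÷ 0.3048 ≈ 19.068 ft.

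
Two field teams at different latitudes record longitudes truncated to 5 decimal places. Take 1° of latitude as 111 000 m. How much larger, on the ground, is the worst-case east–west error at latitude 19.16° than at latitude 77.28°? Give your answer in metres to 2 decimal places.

0.80 metres

Truncating at 5 decimal places can drop up to a full unit in the last place, so the longitude may be off by as much as 1e-05°.
Error at 19.16° = 1e-05° × 111000 × cos 19.16° ≈ 1.11 × 0.9446 = 1.0485 m.
Error at 77.28° = 1e-05° × 111000 × cos 77.28° ≈ 1.11 × 0.2202 = 0.24441 m.
Difference: 1.0485 − 0.24441 = 0.80411 m.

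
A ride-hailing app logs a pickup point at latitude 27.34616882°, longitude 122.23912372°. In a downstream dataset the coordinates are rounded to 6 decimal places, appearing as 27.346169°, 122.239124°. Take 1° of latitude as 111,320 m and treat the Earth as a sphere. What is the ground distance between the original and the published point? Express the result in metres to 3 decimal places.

The latitude changed by -0.00000018° and the longitude by -0.00000028°.
North–south shift: -0.00000018 × 111320 = -0.0200376 m.
E–W at 27.3462°: -0.00000028° × 111320 × cos 27.3462° = -0.00000028 × 111320 × 0.8882 ≈ -0.0276863 m.
Hypotenuse of the two orthogonal shifts: √(0.0200376² + 0.0276863²) = 0.0341766 m.

0.034 metres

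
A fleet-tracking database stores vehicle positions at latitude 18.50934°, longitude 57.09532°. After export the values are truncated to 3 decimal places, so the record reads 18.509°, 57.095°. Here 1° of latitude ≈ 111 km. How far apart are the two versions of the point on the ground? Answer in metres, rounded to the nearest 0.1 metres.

The latitude changed by +0.00034° and the longitude by +0.00032°.
North–south shift: 0.00034 × 111000 = 37.74 m.
East–west at this latitude: 0.00032° × 111000 × cos 18.509° ≈ 0.00032 × 105258 = 33.6827 m.
Combined displacement = (37.74² + 33.6827²)^½ ≈ 50.5849 m.

50.6 metres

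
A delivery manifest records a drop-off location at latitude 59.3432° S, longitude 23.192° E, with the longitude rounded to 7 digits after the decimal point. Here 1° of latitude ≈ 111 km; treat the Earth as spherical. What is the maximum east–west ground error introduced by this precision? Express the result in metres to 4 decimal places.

Rounding to 7 decimal places leaves the longitude within ±5e-08° of the true value.
Parallels shrink by cos φ, so at 59.3432° a degree of longitude is 111000 × 0.5099 ≈ 56598.3 m.
East–west error: 5e-08° × 56598.3 m/° ≈ 0.00282991 m.

0.0028 metres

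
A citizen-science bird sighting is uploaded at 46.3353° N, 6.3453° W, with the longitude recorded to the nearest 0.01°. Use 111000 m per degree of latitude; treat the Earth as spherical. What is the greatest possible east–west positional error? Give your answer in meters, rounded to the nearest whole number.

383 meters

Rounding to 2 decimal places leaves the longitude within ±0.005° of the true value.
Parallels shrink by cos φ, so at 46.3353° a degree of longitude is 111000 × 0.6904 ≈ 76638.5 m.
Maximum E–W displacement: 0.005 × 76638.5 = 383.192 m.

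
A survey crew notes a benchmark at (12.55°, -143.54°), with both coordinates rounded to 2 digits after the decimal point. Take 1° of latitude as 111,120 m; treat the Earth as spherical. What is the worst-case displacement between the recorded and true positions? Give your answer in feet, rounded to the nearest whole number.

Rounding to 2 decimal places leaves each coordinate within ±0.005° of the true value.
N–S: 0.005° × 111120 m/° = 555.6 m.
E–W at 12.55°: 0.005° × 111120 × cos 12.55° = 0.005 × 111120 × 0.9761 ≈ 542.325 m.
Worst case both components are at the extreme and orthogonal: √(555.6² + 542.325²) ≈ 776.407 m.
Converting: 776.407 m × 3.2808 ft/m ≈ 2547.3 ft.

2547 feet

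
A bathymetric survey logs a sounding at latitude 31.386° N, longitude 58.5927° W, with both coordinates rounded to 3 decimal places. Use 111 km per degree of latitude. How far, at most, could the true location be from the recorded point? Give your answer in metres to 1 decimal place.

73.0 metres

Rounding to 3 decimal places leaves each coordinate within ±0.0005° of the true value.
Latitude error → 0.0005 × 111000 = 55.5 m along the meridian.
E–W at 31.386°: 0.0005° × 111000 × cos 31.386° = 0.0005 × 111000 × 0.8537 ≈ 47.3791 m.
Combining orthogonally: (55.5² + 47.3791²)^½ ≈ 72.9728 m.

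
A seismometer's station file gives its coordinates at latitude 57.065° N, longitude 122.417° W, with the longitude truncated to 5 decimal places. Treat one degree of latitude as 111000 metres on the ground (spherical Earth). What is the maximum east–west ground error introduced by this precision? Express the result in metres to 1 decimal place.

0.6 metres

Truncating at 5 decimal places can drop up to a full unit in the last place, so the longitude may be off by as much as 1e-05°.
One degree of longitude at 57.065° is 111000 × cos 57.065° ≈ 111000 × 0.5437 = 60349.3 m.
So at most 1e-05° × 60349.3 ≈ 0.603493 m east–west.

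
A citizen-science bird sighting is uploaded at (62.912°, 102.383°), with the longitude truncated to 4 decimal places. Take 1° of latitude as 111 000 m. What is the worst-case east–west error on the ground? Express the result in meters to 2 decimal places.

5.05 meters

Truncating at 4 decimal places can drop up to a full unit in the last place, so the longitude may be off by as much as 0.0001°.
At latitude 62.912° a degree of longitude spans 111000 m × cos 62.912° = 111000 × 0.4554 ≈ 50544.8 m.
East–west error: 0.0001° × 50544.8 m/° ≈ 5.05448 m.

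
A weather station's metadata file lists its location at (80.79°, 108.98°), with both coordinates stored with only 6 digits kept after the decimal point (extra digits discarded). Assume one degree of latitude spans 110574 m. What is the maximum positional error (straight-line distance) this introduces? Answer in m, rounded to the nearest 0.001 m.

Truncating at 6 decimal places can drop up to a full unit in the last place, so each coordinate may be off by as much as 1e-06°.
Latitude error → 1e-06 × 110574 = 0.110574 m along the meridian.
Longitude error → 1e-06 × 110574 × cos 80.79° = 1e-06 × 110574 × 0.1601 ≈ 0.0176978 m.
Combining orthogonally: (0.110574² + 0.0176978²)^½ ≈ 0.111981 m.

0.112 m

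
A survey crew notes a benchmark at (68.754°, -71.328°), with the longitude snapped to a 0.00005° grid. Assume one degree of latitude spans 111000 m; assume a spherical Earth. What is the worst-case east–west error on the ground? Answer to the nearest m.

With a 0.00005° grid the true value lies within half a step, ±0.00005°/2 = ±2.5e-05°, of the stored one.
At latitude 68.754° a degree of longitude spans 111000 m × cos 68.754° = 111000 × 0.3624 ≈ 40223.4 m.
Maximum E–W displacement: 2.5e-05 × 40223.4 = 1.00558 m.

1 m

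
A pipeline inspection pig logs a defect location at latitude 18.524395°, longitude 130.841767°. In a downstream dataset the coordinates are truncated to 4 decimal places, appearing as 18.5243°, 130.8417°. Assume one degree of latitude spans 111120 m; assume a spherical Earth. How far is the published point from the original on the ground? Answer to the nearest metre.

13 metres

Δlat = 18.524395 − 18.5243 = +0.000095°; Δlon = 130.841767 − 130.8417 = +0.000067°.
North–south shift: 0.000095 × 111120 = 10.5564 m.
East–west at this latitude: 0.000067° × 111120 × cos 18.5243° ≈ 0.000067 × 105363 = 7.05931 m.
Distance: √(10.5564² + 7.05931²) ≈ 12.6993 m.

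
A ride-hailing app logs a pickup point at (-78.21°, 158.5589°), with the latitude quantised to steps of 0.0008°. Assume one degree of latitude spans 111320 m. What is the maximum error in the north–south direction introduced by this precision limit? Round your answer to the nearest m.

With a 0.0008° grid the true value lies within half a step, ±0.0008°/2 = ±0.0004°, of the stored one.
Along the meridian that is 0.0004° × 111320 m/° = 44.528 m.

45 m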